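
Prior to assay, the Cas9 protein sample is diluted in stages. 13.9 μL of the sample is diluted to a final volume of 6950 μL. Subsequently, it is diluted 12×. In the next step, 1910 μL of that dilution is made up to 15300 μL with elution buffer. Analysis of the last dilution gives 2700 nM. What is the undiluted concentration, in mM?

Overall dilution factor = 500 × 12 × 8.010 = 4.81 × 10⁴.
Original = 2700 nM × 4.81 × 10⁴ = 1.30 × 10⁸ nM = 130 mM.

130 mM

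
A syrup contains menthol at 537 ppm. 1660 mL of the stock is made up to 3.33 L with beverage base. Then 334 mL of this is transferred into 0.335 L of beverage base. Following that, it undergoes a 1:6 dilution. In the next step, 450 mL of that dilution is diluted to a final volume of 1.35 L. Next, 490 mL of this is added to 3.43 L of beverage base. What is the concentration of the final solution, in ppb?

928 ppb

Overall dilution factor = 2.006 × 2.003 × 6 × 3 × 8 = 579.
537 ppm / 579 = 0.928 ppm = 928 ppb.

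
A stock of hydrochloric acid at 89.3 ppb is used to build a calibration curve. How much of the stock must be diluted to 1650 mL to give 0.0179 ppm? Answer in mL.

331 mL

0.0179 ppm = 17.9 ppb.
V₁ = C₂V₂/C₁ = 17.9 × 1650 / 89.3 = 331 mL.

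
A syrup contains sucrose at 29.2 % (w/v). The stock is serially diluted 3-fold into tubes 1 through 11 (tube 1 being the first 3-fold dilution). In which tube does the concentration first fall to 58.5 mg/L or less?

tube 8

Tube n has concentration 29.2 % (w/v) / 3ⁿ.
Need 3ⁿ ≥ 29.2 % (w/v) / 58.5 mg/L = 4991, so n ≥ 7.75.
First such tube: n = 8.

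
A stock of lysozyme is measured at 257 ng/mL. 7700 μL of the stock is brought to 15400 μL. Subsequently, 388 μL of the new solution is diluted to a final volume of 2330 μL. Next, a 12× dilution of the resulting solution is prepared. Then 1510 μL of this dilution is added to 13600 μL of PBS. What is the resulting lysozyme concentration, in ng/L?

Overall dilution factor = 2 × 6.005 × 12 × 10.01 = 1442.
257 ng/mL / 1442 = 0.178 ng/mL = 178 ng/L.

178 ng/L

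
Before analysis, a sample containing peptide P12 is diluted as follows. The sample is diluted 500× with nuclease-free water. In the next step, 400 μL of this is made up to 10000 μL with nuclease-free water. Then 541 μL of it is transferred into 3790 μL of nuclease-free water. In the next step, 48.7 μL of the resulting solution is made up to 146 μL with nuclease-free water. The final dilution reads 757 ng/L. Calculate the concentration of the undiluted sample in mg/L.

227 mg/L

Overall dilution factor = 500 × 25 × 8.006 × 2.998 = 3.00 × 10⁵.
Original = 757 ng/L × 3.00 × 10⁵ = 2.27 × 10⁸ ng/L = 227 mg/L.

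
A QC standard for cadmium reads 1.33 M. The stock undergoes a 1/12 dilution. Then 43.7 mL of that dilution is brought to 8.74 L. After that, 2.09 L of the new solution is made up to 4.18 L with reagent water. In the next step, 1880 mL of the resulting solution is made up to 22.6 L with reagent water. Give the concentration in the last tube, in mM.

Overall dilution factor = 12 × 200 × 2 × 12.02 = 5.77 × 10⁴.
1.33 M / 5.77 × 10⁴ = 2.30 × 10⁻⁵ M = 0.0230 mM.

0.0230 mM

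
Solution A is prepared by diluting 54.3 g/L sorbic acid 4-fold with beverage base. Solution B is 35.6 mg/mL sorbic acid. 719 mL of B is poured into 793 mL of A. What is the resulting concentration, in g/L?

C_A = 54.3 g/L / 4 = 13.6 g/L.
C_B = 35.6 mg/mL = 35.6 g/L.
C_mix = (C_A·V_A + C_B·V_B)/(V_A + V_B) = (13.6×793 + 35.6×719) / 1512 = 24.0 g/L.

24.0 g/L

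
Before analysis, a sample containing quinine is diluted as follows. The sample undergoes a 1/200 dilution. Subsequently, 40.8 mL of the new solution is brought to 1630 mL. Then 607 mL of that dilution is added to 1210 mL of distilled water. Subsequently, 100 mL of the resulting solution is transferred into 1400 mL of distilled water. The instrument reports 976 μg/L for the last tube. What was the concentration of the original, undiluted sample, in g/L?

350 g/L

Overall dilution factor = 200 × 39.95 × 2.993 × 15 = 3.59 × 10⁵.
Original = 976 μg/L × 3.59 × 10⁵ = 3.50 × 10⁸ μg/L = 350 g/L.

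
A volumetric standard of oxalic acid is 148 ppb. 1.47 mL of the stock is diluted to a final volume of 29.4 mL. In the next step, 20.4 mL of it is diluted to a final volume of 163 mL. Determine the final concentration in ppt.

Overall dilution factor = 20 × 7.990 = 160.
148 ppb / 160 = 0.926 ppb = 926 ppt.

926 ppt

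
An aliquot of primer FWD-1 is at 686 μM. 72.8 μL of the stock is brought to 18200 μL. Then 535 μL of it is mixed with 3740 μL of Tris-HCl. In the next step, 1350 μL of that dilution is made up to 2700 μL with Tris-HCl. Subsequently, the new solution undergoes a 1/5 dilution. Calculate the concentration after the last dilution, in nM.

Overall dilution factor = 250 × 7.991 × 2 × 5 = 2.00 × 10⁴.
686 μM / 2.00 × 10⁴ = 0.0343 μM = 34.3 nM.

34.3 nM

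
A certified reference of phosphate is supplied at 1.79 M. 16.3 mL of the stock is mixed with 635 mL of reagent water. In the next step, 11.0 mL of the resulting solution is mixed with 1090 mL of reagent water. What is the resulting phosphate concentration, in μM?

448 μM

Overall dilution factor = 39.96 × 100.1 = 3999.
1.79 M / 3999 = 4.48 × 10⁻⁴ M = 448 μM.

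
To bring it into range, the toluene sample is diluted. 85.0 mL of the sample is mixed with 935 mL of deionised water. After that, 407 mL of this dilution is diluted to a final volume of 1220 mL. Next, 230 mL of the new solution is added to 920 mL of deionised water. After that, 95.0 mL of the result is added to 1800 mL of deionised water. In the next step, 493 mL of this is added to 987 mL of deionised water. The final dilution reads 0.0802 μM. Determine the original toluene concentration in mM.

0.864 mM

Overall dilution factor = 12 × 2.998 × 5 × 19.95 × 3.002 = 1.08 × 10⁴.
Original = 0.0802 μM × 1.08 × 10⁴ = 864 μM = 0.864 mM.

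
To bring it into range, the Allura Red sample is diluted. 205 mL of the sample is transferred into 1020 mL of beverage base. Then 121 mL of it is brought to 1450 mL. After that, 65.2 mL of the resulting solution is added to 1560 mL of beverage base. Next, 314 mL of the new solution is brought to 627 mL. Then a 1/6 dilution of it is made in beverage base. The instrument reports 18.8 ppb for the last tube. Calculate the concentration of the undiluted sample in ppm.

402 ppm

Overall dilution factor = 5.976 × 11.98 × 24.93 × 1.997 × 6 = 2.14 × 10⁴.
Original = 18.8 ppb × 2.14 × 10⁴ = 4.02 × 10⁵ ppb = 402 ppm.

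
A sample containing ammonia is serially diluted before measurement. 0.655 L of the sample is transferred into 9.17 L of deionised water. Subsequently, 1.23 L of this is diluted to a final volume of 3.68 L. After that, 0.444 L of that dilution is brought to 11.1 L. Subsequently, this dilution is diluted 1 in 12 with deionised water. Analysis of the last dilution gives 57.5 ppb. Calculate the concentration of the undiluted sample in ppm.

Overall dilution factor = 15 × 2.992 × 25 × 12 = 1.35 × 10⁴.
Original = 57.5 ppb × 1.35 × 10⁴ = 7.74 × 10⁵ ppb = 774 ppm.

774 ppm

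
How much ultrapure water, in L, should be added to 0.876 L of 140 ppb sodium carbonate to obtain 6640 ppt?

17.6 L

6640 ppt = 6.64 ppb.
V₂ = C₁V₁/C₂ = 140 × 0.876 / 6.64 = 18.5 L.
Diluent to add = V₂ − V₁ = 18.5 − 0.876 = 17.6 L.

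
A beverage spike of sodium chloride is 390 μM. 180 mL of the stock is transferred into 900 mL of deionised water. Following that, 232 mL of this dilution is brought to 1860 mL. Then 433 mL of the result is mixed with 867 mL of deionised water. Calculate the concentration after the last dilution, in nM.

Overall dilution factor = 6 × 8.017 × 3.002 = 144.
390 μM / 144 = 2.70 μM = 2700 nM.

2700 nM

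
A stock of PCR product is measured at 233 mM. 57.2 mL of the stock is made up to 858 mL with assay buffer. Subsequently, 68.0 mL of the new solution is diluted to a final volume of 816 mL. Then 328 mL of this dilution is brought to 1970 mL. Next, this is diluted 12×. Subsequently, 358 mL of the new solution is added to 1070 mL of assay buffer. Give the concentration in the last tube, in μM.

4.50 μM

Overall dilution factor = 15 × 12 × 6.006 × 12 × 3.989 = 5.17 × 10⁴.
233 mM / 5.17 × 10⁴ = 4.50 × 10⁻³ mM = 4.50 μM.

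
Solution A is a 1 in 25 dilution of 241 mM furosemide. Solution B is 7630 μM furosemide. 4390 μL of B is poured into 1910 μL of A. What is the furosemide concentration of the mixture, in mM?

C_A = 241 mM / 25 = 9.64 mM.
C_B = 7630 μM = 7.63 mM.
C_mix = (C_A·V_A + C_B·V_B)/(V_A + V_B) = (9.64×1910 + 7.63×4390) / 6300 = 8.24 mM.

8.24 mM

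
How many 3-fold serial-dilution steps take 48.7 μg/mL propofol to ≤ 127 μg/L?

6

Need 3ⁿ ≥ 383, so n ≥ log(383)/log(3) = 5.42.
Minimum whole steps: n = 6.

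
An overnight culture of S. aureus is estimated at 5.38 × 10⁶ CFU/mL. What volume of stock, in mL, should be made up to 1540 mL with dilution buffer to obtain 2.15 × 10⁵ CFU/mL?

V₁ = C₂V₂/C₁ = 2.15 × 10⁵ × 1540 / 5.38 × 10⁶ = 61.5 mL.

61.5 mL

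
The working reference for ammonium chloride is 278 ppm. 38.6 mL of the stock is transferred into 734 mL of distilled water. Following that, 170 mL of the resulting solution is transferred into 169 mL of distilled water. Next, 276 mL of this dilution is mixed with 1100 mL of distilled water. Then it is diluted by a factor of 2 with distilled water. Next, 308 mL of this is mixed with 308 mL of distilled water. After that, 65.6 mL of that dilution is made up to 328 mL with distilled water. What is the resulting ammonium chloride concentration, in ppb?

69.9 ppb

Overall dilution factor = 20.02 × 1.994 × 4.986 × 2 × 2 × 5 = 3980.
278 ppm / 3980 = 0.0699 ppm = 69.9 ppb.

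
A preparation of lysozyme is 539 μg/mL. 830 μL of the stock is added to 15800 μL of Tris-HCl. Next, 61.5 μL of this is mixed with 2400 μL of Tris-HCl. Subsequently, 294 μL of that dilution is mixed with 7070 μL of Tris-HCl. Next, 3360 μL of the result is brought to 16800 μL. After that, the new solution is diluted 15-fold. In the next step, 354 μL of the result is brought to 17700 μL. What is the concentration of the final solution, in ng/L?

7.16 ng/L

Overall dilution factor = 20.04 × 40.02 × 25.05 × 5 × 15 × 50 = 7.53 × 10⁷.
539 μg/mL / 7.53 × 10⁷ = 7.16 × 10⁻⁶ μg/mL = 7.16 ng/L.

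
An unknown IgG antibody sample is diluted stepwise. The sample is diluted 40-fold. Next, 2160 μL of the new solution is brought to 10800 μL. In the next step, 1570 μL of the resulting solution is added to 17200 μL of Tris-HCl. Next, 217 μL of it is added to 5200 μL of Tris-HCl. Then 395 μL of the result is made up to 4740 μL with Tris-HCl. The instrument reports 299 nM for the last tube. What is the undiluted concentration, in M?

0.214 M

Overall dilution factor = 40 × 5 × 11.96 × 24.96 × 12 = 7.16 × 10⁵.
Original = 299 nM × 7.16 × 10⁵ = 2.14 × 10⁸ nM = 0.214 M.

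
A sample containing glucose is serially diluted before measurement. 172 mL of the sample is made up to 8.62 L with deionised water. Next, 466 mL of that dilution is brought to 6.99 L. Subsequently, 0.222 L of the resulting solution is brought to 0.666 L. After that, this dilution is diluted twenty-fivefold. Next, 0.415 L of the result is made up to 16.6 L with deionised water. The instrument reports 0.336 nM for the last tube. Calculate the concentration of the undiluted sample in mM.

Overall dilution factor = 50.12 × 15 × 3 × 25 × 40 = 2.26 × 10⁶.
Original = 0.336 nM × 2.26 × 10⁶ = 7.58 × 10⁵ nM = 0.758 mM.

0.758 mM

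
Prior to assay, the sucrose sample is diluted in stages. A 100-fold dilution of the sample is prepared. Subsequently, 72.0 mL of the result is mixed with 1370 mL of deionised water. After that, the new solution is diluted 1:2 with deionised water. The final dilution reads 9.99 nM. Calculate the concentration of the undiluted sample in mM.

0.0400 mM

Overall dilution factor = 100 × 20.03 × 2 = 4006.
Original = 9.99 nM × 4006 = 4.00 × 10⁴ nM = 0.0400 mM.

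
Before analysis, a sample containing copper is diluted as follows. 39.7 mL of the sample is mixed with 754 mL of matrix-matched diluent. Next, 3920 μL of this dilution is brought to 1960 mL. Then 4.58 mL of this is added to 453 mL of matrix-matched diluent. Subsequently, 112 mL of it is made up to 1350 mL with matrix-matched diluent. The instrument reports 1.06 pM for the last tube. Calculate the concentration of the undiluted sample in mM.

Overall dilution factor = 19.99 × 500 × 99.91 × 12.05 = 1.20 × 10⁷.
Original = 1.06 pM × 1.20 × 10⁷ = 1.28 × 10⁷ pM = 0.0128 mM.

0.0128 mM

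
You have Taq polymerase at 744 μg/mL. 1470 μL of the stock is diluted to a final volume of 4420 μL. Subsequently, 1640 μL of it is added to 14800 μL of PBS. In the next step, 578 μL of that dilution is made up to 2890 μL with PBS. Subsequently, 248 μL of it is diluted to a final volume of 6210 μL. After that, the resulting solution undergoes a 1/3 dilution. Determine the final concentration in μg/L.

Overall dilution factor = 3.007 × 10.02 × 5 × 25.04 × 3 = 1.13 × 10⁴.
744 μg/mL / 1.13 × 10⁴ = 0.0657 μg/mL = 65.7 μg/L.

65.7 μg/L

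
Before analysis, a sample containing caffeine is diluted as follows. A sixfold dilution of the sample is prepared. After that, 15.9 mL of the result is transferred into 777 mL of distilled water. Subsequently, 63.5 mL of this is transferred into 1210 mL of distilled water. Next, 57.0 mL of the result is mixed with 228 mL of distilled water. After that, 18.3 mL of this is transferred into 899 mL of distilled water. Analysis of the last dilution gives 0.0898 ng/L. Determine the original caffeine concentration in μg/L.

135 μg/L

Overall dilution factor = 6 × 49.87 × 20.06 × 5 × 50.13 = 1.50 × 10⁶.
Original = 0.0898 ng/L × 1.50 × 10⁶ = 1.35 × 10⁵ ng/L = 135 μg/L.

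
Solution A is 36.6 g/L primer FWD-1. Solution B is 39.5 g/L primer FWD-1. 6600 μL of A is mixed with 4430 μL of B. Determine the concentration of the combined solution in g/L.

37.8 g/L

C_mix = (C_A·V_A + C_B·V_B)/(V_A + V_B) = (36.6×6600 + 39.5×4430) / 11030 = 37.8 g/L.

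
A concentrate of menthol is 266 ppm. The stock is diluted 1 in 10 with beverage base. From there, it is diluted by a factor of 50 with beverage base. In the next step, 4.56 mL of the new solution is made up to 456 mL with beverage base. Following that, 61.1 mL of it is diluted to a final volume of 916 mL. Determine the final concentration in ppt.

355 ppt

Overall dilution factor = 10 × 50 × 100 × 14.99 = 7.50 × 10⁵.
266 ppm / 7.50 × 10⁵ = 3.55 × 10⁻⁴ ppm = 355 ppt.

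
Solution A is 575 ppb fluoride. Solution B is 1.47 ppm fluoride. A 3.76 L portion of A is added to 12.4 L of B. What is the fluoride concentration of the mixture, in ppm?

1.26 ppm

C_B = 1.47 ppm = 1470 ppb.
C_mix = (C_A·V_A + C_B·V_B)/(V_A + V_B) = (575×3.76 + 1470×12.4) / 16.16 = 1262 ppb = 1.26 ppm.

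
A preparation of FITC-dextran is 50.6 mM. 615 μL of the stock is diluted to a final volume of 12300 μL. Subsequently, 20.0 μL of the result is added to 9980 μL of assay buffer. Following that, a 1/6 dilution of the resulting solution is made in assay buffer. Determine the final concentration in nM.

843 nM

Overall dilution factor = 20 × 500 × 6 = 6.00 × 10⁴.
50.6 mM / 6.00 × 10⁴ = 8.43 × 10⁻⁴ mM = 843 nM.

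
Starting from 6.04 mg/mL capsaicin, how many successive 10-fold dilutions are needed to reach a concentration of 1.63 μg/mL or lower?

4

Need 10ⁿ ≥ 3706, so n ≥ log(3706)/log(10) = 3.57.
Minimum whole steps: n = 4.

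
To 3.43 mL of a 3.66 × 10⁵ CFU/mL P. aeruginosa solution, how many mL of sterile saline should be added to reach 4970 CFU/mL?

V₂ = C₁V₁/C₂ = 3.66 × 10⁵ × 3.43 / 4970 = 253 mL.
Diluent to add = V₂ − V₁ = 253 − 3.43 = 249 mL.

249 mL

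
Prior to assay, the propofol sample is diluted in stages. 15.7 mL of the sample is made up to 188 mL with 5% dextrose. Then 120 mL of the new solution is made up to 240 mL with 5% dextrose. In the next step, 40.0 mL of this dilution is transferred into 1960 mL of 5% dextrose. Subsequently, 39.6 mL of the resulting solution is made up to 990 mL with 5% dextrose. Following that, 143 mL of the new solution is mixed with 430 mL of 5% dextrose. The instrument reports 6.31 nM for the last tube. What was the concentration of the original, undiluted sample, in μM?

Overall dilution factor = 11.97 × 2 × 50 × 25 × 4.007 = 1.20 × 10⁵.
Original = 6.31 nM × 1.20 × 10⁵ = 7.57 × 10⁵ nM = 757 μM.

757 μM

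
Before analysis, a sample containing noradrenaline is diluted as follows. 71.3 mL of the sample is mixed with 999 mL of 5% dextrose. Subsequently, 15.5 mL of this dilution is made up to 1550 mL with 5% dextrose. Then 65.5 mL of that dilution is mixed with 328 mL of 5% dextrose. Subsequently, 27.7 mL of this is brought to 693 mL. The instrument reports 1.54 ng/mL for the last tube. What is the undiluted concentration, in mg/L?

Overall dilution factor = 15.01 × 100 × 6.008 × 25.02 = 2.26 × 10⁵.
Original = 1.54 ng/mL × 2.26 × 10⁵ = 3.47 × 10⁵ ng/mL = 347 mg/L.

347 mg/L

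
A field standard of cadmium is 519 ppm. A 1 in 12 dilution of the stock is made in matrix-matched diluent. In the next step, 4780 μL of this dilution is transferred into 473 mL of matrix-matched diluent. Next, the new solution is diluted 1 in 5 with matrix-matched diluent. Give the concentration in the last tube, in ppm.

Overall dilution factor = 12 × 99.95 × 5 = 5997.
519 ppm / 5997 = 0.0865 ppm.

0.0865 ppm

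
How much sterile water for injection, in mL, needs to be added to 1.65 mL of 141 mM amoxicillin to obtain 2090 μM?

110 mL

2090 μM = 2.09 mM.
V₂ = C₁V₁/C₂ = 141 × 1.65 / 2.09 = 111 mL.
Diluent to add = V₂ − V₁ = 111 − 1.65 = 110 mL.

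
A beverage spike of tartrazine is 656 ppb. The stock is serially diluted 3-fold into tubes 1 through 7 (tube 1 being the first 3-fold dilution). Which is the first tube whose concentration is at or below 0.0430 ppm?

tube 3

Tube n has concentration 656 ppb / 3ⁿ.
Need 3ⁿ ≥ 656 ppb / 0.0430 ppm = 15.3, so n ≥ 2.48.
First such tube: n = 3.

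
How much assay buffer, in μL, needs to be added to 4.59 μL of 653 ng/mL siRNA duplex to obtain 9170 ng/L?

9170 ng/L = 9.17 ng/mL.
V₂ = C₁V₁/C₂ = 653 × 4.59 / 9.17 = 327 μL.
Diluent to add = V₂ − V₁ = 327 − 4.59 = 322 μL.

322 μL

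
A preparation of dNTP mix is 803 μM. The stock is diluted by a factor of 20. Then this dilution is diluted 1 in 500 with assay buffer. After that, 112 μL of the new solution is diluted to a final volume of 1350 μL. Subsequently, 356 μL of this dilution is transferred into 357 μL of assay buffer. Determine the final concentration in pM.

3330 pM

Overall dilution factor = 20 × 500 × 12.05 × 2.003 = 2.41 × 10⁵.
803 μM / 2.41 × 10⁵ = 3.33 × 10⁻³ μM = 3330 pM.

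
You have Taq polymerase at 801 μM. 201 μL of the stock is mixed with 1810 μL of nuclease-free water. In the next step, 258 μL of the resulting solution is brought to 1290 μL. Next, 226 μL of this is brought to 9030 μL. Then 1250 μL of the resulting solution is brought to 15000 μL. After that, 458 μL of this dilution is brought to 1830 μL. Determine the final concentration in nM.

8.36 nM

Overall dilution factor = 10.00 × 5 × 39.96 × 12 × 3.996 = 9.58 × 10⁴.
801 μM / 9.58 × 10⁴ = 8.36 × 10⁻³ μM = 8.36 nM.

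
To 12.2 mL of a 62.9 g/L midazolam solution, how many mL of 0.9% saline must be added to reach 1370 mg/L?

1370 mg/L = 1.37 g/L.
V₂ = C₁V₁/C₂ = 62.9 × 12.2 / 1.37 = 560 mL.
Diluent to add = V₂ − V₁ = 560 − 12.2 = 548 mL.

548 mL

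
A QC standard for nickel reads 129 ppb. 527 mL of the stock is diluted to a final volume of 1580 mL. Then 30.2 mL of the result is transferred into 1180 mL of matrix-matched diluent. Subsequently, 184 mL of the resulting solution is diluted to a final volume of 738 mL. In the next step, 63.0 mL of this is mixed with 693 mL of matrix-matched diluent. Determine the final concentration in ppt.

Overall dilution factor = 2.998 × 40.07 × 4.011 × 12 = 5783.
129 ppb / 5783 = 0.0223 ppb = 22.3 ppt.

22.3 ppt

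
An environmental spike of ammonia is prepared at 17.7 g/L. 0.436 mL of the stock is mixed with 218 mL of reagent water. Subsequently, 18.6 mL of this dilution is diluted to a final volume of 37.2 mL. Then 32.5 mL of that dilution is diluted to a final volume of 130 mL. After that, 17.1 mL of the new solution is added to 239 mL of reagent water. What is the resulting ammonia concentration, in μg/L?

295 μg/L

Overall dilution factor = 501 × 2 × 4 × 14.98 = 6.00 × 10⁴.
17.7 g/L / 6.00 × 10⁴ = 2.95 × 10⁻⁴ g/L = 295 μg/L.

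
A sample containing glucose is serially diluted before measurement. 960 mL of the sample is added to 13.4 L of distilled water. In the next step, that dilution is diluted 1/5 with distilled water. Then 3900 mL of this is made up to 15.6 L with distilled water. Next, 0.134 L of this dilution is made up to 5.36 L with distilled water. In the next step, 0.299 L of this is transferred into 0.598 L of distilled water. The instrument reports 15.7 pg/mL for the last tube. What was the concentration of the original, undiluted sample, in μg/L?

Overall dilution factor = 14.96 × 5 × 4 × 40 × 3 = 3.59 × 10⁴.
Original = 15.7 pg/mL × 3.59 × 10⁴ = 5.64 × 10⁵ pg/mL = 564 μg/L.

564 μg/L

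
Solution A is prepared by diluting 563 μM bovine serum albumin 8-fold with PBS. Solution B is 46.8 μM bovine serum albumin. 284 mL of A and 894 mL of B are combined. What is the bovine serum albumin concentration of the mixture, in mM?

C_A = 563 μM / 8 = 70.4 μM.
C_mix = (C_A·V_A + C_B·V_B)/(V_A + V_B) = (70.4×284 + 46.8×894) / 1178 = 52.5 μM = 0.0525 mM.

0.0525 mM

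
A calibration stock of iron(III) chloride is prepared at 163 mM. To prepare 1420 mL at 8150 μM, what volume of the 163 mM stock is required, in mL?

71.0 mL

8150 μM = 8.15 mM.
V₁ = C₂V₂/C₁ = 8.15 × 1420 / 163 = 71.0 mL.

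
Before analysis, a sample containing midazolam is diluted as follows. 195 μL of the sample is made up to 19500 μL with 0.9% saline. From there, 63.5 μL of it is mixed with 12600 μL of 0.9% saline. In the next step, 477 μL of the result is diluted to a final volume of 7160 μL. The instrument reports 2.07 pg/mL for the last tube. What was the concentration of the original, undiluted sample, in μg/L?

Overall dilution factor = 100 × 199.4 × 15.01 = 2.99 × 10⁵.
Original = 2.07 pg/mL × 2.99 × 10⁵ = 6.20 × 10⁵ pg/mL = 620 μg/L.

620 μg/L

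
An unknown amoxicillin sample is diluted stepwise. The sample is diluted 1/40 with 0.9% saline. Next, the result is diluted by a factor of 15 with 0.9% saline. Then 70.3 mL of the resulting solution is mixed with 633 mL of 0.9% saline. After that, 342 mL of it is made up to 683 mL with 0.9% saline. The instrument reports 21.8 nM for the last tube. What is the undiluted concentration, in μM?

Overall dilution factor = 40 × 15 × 10.00 × 1.997 = 1.20 × 10⁴.
Original = 21.8 nM × 1.20 × 10⁴ = 2.61 × 10⁵ nM = 261 μM.

261 μM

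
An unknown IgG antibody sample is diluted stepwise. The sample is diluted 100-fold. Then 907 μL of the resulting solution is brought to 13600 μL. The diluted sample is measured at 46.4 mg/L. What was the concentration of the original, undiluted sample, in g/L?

69.6 g/L

Overall dilution factor = 100 × 14.99 = 1499.
Original = 46.4 mg/L × 1499 = 6.96 × 10⁴ mg/L = 69.6 g/L.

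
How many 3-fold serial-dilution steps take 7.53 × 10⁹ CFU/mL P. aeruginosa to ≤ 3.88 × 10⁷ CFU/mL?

Need 3ⁿ ≥ 194, so n ≥ log(194)/log(3) = 4.80.
Minimum whole steps: n = 5.

5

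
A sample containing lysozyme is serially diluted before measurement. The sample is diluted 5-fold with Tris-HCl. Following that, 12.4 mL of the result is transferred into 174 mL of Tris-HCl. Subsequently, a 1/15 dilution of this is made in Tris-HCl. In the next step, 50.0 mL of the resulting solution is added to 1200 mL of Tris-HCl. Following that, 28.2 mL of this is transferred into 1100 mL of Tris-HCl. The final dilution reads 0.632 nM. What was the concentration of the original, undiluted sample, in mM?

Overall dilution factor = 5 × 15.03 × 15 × 25 × 40.01 = 1.13 × 10⁶.
Original = 0.632 nM × 1.13 × 10⁶ = 7.13 × 10⁵ nM = 0.713 mM.

0.713 mM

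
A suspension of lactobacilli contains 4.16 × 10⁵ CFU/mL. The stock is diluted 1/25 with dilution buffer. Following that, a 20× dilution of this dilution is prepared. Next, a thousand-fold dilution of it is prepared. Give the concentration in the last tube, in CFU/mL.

0.832 CFU/mL

Overall dilution factor = 25 × 20 × 1000 = 5.00 × 10⁵.
4.16 × 10⁵ CFU/mL / 5.00 × 10⁵ = 0.832 CFU/mL.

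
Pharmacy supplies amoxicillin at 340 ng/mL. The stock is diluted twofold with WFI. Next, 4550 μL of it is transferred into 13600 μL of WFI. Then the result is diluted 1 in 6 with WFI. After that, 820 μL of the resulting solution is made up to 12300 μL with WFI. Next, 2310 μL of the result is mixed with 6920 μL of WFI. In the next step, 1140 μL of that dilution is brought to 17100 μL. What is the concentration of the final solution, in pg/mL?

Overall dilution factor = 2 × 3.989 × 6 × 15 × 3.996 × 15 = 4.30 × 10⁴.
340 ng/mL / 4.30 × 10⁴ = 7.90 × 10⁻³ ng/mL = 7.90 pg/mL.

7.90 pg/mL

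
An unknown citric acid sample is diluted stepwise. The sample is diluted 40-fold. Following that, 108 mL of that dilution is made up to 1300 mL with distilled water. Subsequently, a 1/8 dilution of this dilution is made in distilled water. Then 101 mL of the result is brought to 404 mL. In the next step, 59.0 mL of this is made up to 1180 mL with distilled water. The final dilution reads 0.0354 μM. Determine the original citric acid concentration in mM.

Overall dilution factor = 40 × 12.04 × 8 × 4 × 20 = 3.08 × 10⁵.
Original = 0.0354 μM × 3.08 × 10⁵ = 1.09 × 10⁴ μM = 10.9 mM.

10.9 mM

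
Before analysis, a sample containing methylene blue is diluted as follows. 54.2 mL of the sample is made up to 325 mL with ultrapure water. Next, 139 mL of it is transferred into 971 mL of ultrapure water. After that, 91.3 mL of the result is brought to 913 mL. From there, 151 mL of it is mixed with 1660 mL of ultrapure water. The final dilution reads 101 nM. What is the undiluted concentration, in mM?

Overall dilution factor = 5.996 × 7.986 × 10 × 11.99 = 5743.
Original = 101 nM × 5743 = 5.80 × 10⁵ nM = 0.580 mM.

0.580 mM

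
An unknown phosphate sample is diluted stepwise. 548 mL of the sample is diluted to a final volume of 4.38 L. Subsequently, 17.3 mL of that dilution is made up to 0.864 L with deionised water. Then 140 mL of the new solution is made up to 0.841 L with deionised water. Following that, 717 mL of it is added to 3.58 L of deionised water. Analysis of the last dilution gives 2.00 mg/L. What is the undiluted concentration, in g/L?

28.7 g/L

Overall dilution factor = 7.993 × 49.94 × 6.007 × 5.993 = 1.44 × 10⁴.
Original = 2.00 mg/L × 1.44 × 10⁴ = 2.87 × 10⁴ mg/L = 28.7 g/L.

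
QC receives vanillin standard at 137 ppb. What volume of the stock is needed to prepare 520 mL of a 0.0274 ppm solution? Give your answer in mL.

0.0274 ppm = 27.4 ppb.
V₁ = C₂V₂/C₁ = 27.4 × 520 / 137 = 104 mL.

104 mL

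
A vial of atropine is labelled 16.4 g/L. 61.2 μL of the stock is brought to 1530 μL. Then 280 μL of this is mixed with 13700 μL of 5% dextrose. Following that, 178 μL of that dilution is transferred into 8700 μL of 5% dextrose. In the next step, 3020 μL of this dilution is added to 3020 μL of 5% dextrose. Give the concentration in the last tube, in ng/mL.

132 ng/mL

Overall dilution factor = 25 × 49.93 × 49.88 × 2 = 1.25 × 10⁵.
16.4 g/L / 1.25 × 10⁵ = 1.32 × 10⁻⁴ g/L = 132 ng/mL.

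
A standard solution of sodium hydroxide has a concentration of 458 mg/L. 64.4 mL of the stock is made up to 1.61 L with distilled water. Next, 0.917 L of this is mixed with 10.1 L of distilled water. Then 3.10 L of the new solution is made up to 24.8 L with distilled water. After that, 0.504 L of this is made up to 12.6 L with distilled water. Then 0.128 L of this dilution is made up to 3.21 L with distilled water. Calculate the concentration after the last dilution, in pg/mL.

Overall dilution factor = 25 × 12.01 × 8 × 25 × 25.08 = 1.51 × 10⁶.
458 mg/L / 1.51 × 10⁶ = 3.04 × 10⁻⁴ mg/L = 304 pg/mL.

304 pg/mL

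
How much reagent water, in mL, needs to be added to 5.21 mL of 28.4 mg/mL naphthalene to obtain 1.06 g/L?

1.06 g/L = 1.06 mg/mL.
V₂ = C₁V₁/C₂ = 28.4 × 5.21 / 1.06 = 140 mL.
Diluent to add = V₂ − V₁ = 140 − 5.21 = 134 mL.

134 mL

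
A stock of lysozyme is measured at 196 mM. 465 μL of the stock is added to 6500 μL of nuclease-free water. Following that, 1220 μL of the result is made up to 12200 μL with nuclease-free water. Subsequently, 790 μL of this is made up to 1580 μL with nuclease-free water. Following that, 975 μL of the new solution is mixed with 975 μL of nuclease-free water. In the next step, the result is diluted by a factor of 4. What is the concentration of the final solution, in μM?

Overall dilution factor = 14.98 × 10 × 2 × 2 × 4 = 2397.
196 mM / 2397 = 0.0818 mM = 81.8 μM.

81.8 μM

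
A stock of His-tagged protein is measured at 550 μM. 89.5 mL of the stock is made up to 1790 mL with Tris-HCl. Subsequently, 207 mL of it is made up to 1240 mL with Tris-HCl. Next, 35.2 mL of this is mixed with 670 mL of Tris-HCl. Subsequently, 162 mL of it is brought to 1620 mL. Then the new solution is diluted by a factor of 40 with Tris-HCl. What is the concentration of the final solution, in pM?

Overall dilution factor = 20 × 5.990 × 20.03 × 10 × 40 = 9.60 × 10⁵.
550 μM / 9.60 × 10⁵ = 5.73 × 10⁻⁴ μM = 573 pM.

573 pM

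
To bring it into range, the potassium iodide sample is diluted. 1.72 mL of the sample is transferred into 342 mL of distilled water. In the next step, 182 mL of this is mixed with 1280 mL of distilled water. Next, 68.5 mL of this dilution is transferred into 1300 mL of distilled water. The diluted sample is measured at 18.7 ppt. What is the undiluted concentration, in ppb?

Overall dilution factor = 199.8 × 8.033 × 19.98 = 3.21 × 10⁴.
Original = 18.7 ppt × 3.21 × 10⁴ = 6.00 × 10⁵ ppt = 600 ppb.

600 ppb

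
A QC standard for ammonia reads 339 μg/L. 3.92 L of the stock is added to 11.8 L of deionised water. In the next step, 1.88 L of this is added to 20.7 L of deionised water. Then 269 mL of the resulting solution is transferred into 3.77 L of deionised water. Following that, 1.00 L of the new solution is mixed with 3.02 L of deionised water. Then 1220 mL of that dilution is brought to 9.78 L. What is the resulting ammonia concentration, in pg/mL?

Overall dilution factor = 4.010 × 12.01 × 15.01 × 4.020 × 8.016 = 2.33 × 10⁴.
339 μg/L / 2.33 × 10⁴ = 0.0145 μg/L = 14.5 pg/mL.

14.5 pg/mL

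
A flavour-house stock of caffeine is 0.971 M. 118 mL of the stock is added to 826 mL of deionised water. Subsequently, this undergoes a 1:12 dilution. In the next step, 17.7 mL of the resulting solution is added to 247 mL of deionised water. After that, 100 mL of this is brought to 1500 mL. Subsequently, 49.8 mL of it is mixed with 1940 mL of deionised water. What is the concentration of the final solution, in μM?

1.13 μM

Overall dilution factor = 8 × 12 × 14.95 × 15 × 39.96 = 8.60 × 10⁵.
0.971 M / 8.60 × 10⁵ = 1.13 × 10⁻⁶ M = 1.13 μM.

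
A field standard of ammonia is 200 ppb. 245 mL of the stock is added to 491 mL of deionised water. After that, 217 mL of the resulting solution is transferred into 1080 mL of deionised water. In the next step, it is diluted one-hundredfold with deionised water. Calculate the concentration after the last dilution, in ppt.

111 ppt

Overall dilution factor = 3.004 × 5.977 × 100 = 1796.
200 ppb / 1796 = 0.111 ppb = 111 ppt.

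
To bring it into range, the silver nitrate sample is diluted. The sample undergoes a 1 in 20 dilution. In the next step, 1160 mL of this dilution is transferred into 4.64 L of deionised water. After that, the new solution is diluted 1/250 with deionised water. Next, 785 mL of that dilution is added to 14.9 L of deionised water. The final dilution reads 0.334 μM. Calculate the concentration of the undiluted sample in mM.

167 mM

Overall dilution factor = 20 × 5 × 250 × 19.98 = 5.00 × 10⁵.
Original = 0.334 μM × 5.00 × 10⁵ = 1.67 × 10⁵ μM = 167 mM.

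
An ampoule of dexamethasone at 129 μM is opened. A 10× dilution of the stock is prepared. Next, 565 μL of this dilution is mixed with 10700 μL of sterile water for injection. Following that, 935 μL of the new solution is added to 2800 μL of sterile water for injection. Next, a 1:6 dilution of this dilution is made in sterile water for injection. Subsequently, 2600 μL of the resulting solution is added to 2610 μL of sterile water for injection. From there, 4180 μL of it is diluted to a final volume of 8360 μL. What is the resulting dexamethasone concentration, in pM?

Overall dilution factor = 10 × 19.94 × 3.995 × 6 × 2.004 × 2 = 1.92 × 10⁴.
129 μM / 1.92 × 10⁴ = 6.74 × 10⁻³ μM = 6740 pM.

6740 pM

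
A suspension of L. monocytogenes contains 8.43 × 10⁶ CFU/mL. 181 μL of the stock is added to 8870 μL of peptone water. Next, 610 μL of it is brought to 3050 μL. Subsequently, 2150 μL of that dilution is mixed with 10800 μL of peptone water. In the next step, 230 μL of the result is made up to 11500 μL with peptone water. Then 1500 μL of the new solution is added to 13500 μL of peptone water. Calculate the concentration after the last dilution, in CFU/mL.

Overall dilution factor = 50.01 × 5 × 6.023 × 50 × 10 = 7.53 × 10⁵.
8.43 × 10⁶ CFU/mL / 7.53 × 10⁵ = 11.2 CFU/mL.

11.2 CFU/mL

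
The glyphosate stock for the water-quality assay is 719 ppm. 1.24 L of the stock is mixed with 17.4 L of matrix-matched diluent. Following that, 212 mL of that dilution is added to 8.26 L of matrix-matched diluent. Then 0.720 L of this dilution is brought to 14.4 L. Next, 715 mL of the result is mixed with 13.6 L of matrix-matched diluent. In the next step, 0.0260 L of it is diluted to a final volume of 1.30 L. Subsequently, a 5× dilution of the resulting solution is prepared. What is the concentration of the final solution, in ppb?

0.0120 ppb

Overall dilution factor = 15.03 × 39.96 × 20 × 20.02 × 50 × 5 = 6.01 × 10⁷.
719 ppm / 6.01 × 10⁷ = 1.20 × 10⁻⁵ ppm = 0.0120 ppb.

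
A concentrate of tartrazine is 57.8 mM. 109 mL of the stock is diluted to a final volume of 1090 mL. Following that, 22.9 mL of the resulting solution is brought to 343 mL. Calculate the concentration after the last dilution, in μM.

386 μM

Overall dilution factor = 10 × 14.98 = 150.
57.8 mM / 150 = 0.386 mM = 386 μM.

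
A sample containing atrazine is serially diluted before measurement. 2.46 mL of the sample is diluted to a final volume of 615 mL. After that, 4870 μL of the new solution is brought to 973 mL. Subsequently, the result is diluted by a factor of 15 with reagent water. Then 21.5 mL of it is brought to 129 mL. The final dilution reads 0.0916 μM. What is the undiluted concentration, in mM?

412 mM

Overall dilution factor = 250 × 199.8 × 15 × 6 = 4.50 × 10⁶.
Original = 0.0916 μM × 4.50 × 10⁶ = 4.12 × 10⁵ μM = 412 mM.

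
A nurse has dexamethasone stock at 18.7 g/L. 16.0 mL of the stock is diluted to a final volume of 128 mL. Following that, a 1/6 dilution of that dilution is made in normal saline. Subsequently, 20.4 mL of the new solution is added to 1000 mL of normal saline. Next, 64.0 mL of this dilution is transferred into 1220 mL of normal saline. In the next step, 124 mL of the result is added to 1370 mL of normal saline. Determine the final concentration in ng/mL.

Overall dilution factor = 8 × 6 × 50.02 × 20.06 × 12.05 = 5.80 × 10⁵.
18.7 g/L / 5.80 × 10⁵ = 3.22 × 10⁻⁵ g/L = 32.2 ng/mL.

32.2 ng/mL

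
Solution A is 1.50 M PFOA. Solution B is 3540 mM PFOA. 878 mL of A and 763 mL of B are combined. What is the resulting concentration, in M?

C_B = 3540 mM = 3.54 M.
C_mix = (C_A·V_A + C_B·V_B)/(V_A + V_B) = (1.50×878 + 3.54×763) / 1641 = 2.45 M.

2.45 M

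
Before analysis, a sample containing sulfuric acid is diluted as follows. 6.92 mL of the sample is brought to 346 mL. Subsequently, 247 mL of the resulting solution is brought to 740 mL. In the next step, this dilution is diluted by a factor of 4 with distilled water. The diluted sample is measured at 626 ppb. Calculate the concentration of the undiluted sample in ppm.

Overall dilution factor = 50 × 2.996 × 4 = 599.
Original = 626 ppb × 599 = 3.75 × 10⁵ ppb = 375 ppm.

375 ppm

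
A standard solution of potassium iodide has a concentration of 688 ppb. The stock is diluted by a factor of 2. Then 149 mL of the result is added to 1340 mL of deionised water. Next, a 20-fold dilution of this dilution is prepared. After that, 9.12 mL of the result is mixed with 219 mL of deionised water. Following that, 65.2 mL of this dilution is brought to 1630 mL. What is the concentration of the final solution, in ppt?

Overall dilution factor = 2 × 9.993 × 20 × 25.01 × 25 = 2.50 × 10⁵.
688 ppb / 2.50 × 10⁵ = 2.75 × 10⁻³ ppb = 2.75 ppt.

2.75 ppt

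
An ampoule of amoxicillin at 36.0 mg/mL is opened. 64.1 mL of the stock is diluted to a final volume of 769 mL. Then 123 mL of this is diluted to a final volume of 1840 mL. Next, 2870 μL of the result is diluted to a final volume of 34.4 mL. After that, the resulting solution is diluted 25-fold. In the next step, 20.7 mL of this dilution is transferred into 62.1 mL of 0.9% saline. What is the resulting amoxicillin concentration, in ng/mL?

167 ng/mL

Overall dilution factor = 12.00 × 14.96 × 11.99 × 25 × 4 = 2.15 × 10⁵.
36.0 mg/mL / 2.15 × 10⁵ = 1.67 × 10⁻⁴ mg/mL = 167 ng/mL.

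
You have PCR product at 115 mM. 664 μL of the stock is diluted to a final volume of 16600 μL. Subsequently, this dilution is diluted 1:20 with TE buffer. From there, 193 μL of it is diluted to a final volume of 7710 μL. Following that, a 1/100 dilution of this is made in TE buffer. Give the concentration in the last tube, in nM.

Overall dilution factor = 25 × 20 × 39.95 × 100 = 2.00 × 10⁶.
115 mM / 2.00 × 10⁶ = 5.76 × 10⁻⁵ mM = 57.6 nM.

57.6 nM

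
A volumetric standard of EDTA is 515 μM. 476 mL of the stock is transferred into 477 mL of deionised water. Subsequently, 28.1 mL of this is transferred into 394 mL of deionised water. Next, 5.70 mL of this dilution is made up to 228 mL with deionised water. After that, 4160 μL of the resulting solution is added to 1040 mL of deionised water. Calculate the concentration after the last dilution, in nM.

Overall dilution factor = 2.002 × 15.02 × 40 × 251 = 3.02 × 10⁵.
515 μM / 3.02 × 10⁵ = 1.71 × 10⁻³ μM = 1.71 nM.

1.71 nM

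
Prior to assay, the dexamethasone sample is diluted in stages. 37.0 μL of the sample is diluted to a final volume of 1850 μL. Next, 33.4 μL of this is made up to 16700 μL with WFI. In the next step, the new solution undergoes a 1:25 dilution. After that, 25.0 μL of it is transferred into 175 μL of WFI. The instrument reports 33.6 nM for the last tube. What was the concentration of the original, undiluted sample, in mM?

Overall dilution factor = 50 × 500 × 25 × 8 = 5.00 × 10⁶.
Original = 33.6 nM × 5.00 × 10⁶ = 1.68 × 10⁸ nM = 168 mM.

168 mM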